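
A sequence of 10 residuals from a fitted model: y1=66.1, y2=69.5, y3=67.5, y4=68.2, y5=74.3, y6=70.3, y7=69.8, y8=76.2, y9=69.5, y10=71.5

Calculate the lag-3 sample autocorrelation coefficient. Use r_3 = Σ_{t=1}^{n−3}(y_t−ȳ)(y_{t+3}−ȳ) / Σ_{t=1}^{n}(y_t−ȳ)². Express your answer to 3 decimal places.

Mean ȳ = (66.1 + 69.5 + 67.5 + 68.2 + 74.3 + 70.3 + 69.8 + 76.2 + 69.5 + 71.5)/10 = 70.2900
Σ(y_t−ȳ)(y_{t+3}−ȳ) = (8.7571) + (-3.1679) + (-0.0279) + (1.0241) + (23.6991) + (-0.0079) + (-0.5929) = 29.6837
Denominator Σ(y_t−ȳ)² = 83.6690
r_3 = 29.6837 / 83.6690 = 0.355

0.355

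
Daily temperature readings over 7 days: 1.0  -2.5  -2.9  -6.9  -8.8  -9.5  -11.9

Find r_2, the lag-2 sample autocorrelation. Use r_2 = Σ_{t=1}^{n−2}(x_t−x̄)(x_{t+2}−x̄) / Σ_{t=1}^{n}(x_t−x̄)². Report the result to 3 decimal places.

Mean x̄ = (1.0 − 2.5 − 2.9 − 6.9 − 8.8 − 9.5 − 11.9)/7 = -5.9286
Deviations from mean: 6.9286, 3.4286, 3.0286, -0.9714, -2.8714, -3.5714, -5.9714
Σ(x_t−x̄)(x_{t+2}−x̄) = (20.9837) + (-3.3306) + (-8.6963) + (3.4694) + (17.1465) = 29.5727
Denominator Σ(x_t−x̄)² = 126.5343
r_2 = 29.5727 / 126.5343 = 0.234

0.234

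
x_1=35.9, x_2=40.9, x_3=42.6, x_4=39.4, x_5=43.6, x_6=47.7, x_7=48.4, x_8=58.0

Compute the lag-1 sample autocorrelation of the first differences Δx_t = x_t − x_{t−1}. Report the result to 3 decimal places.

First differences Δx: 5.0, 1.7, -3.2, 4.2, 4.1, 0.7, 9.6
Mean of differences = 3.1571
Numerator Σ(Δx_t−Δx̄)(Δx_{t+1}−Δx̄) = -17.2161
Denominator Σ(Δx_t−Δx̄)² = 95.4571
r_1(Δx) = -17.2161 / 95.4571 = -0.180

-0.180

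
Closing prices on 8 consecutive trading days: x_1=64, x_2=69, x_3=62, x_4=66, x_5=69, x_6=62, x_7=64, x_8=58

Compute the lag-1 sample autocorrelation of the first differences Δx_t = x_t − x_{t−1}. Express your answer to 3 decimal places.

-0.563

First differences Δx: 5, -7, 4, 3, -7, 2, -6
Mean of differences = -0.8571
Numerator Σ(Δx_t−Δx̄)(Δx_{t+1}−Δx̄) = -103.0204
Denominator Σ(Δx_t−Δx̄)² = 182.8571
r_1(Δx) = -103.0204 / 182.8571 = -0.563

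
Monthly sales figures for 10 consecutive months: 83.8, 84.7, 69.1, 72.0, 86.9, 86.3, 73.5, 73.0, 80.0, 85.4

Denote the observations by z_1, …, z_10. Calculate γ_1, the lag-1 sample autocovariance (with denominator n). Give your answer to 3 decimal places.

Mean z̄ = (83.8 + 84.7 + 69.1 + 72.0 + 86.9 + 86.3 + 73.5 + 73.0 + 80.0 + 85.4)/10 = 79.4700
Σ_{t=1}^{9}(z_t−z̄)(z_{t+1}−z̄) = 38.6841
γ_1 = 38.6841 / 10 = 3.868

3.868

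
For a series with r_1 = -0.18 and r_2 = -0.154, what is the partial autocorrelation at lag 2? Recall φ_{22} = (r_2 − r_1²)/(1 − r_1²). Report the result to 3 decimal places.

-0.193

φ_{22} = (r_2 − r_1²) / (1 − r_1²)
r_1² = (-0.18)² = 0.0324
Numerator = -0.154 − 0.0324 = -0.1864; denominator = 1 − 0.0324 = 0.9676
φ_{22} = -0.1864 / 0.9676 = -0.193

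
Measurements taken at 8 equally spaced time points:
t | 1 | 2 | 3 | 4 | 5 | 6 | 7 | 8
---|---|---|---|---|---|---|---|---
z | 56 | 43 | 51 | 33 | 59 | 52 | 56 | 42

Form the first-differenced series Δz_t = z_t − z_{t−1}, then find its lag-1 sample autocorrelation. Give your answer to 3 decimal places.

First differences Δz: -13, 8, -18, 26, -7, 4, -14
Mean of differences = -2.0000
Numerator Σ(Δz_t−Δz̄)(Δz_{t+1}−Δz̄) = -960.0000
Denominator Σ(Δz_t−Δz̄)² = 1466.0000
r_1(Δz) = -960.0000 / 1466.0000 = -0.655

-0.655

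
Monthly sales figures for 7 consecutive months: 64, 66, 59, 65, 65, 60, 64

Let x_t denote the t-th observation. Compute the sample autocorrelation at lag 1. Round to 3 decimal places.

Mean x̄ = (64 + 66 + 59 + 65 + 65 + 60 + 64)/7 = 63.2857
Σ(x_t−x̄)(x_{t+1}−x̄) = (1.9388) + (-11.6327) + (-7.3469) + (2.9388) + (-5.6327) + (-2.3469) = -22.0816
Denominator Σ(x_t−x̄)² = 43.4286
r_1 = -22.0816 / 43.4286 = -0.508

-0.508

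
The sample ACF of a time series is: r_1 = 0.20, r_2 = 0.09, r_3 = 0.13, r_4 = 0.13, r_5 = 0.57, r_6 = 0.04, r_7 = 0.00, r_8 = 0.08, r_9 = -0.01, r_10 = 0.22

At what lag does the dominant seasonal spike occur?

5

The largest autocorrelation is r_5 = 0.57, with a weaker echo at lag 10 (0.22); the remaining lags stay at or below 0.20. The elevated value at lag 1 (0.20), dropping to 0.09 at lag 2, reflects decaying short-term dependence rather than seasonality.
The dominant spike at lag 5 indicates a seasonal period of 5.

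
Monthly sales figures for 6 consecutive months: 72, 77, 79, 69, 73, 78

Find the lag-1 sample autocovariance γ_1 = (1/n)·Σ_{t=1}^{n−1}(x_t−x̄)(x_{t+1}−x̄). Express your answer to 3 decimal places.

Mean x̄ = (72 + 77 + 79 + 69 + 73 + 78)/6 = 74.6667
Σ_{t=1}^{5}(x_t−x̄)(x_{t+1}−x̄) = -16.7778
γ_1 = -16.7778 / 6 = -2.796

-2.796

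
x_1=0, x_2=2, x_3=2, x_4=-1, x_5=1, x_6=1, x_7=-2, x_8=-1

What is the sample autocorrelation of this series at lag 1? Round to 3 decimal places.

0.077

Mean x̄ = (0 + 2 + 2 − 1 + 1 + 1 − 2 − 1)/8 = 0.2500
Numerator Σ_{t=1}^{7}(x_t−x̄)(x_{t+1}−x̄) = 1.1875
Denominator Σ(x_t−x̄)² = 15.5000
r_1 = 1.1875 / 15.5000 = 0.077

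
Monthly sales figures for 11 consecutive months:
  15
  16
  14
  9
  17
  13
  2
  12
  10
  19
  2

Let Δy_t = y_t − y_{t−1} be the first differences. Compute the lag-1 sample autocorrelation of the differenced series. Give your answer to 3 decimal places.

-0.463

First differences Δy: 1, -2, -5, 8, -4, -11, 10, -2, 9, -17
Mean of differences = -1.3000
Numerator Σ(Δy_t−Δȳ)(Δy_{t+1}−Δȳ) = -318.7900
Denominator Σ(Δy_t−Δȳ)² = 688.1000
r_1(Δy) = -318.7900 / 688.1000 = -0.463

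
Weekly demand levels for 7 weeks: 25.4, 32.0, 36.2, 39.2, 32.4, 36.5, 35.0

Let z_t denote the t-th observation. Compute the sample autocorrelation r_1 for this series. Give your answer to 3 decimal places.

0.130

Mean z̄ = (25.4 + 32.0 + 36.2 + 39.2 + 32.4 + 36.5 + 35.0)/7 = 33.8143
Deviations from mean: -8.4143, -1.8143, 2.3857, 5.3857, -1.4143, 2.6857, 1.1857
Numerator Σ_{t=1}^{6}(z_t−z̄)(z_{t+1}−z̄) = 15.5555
Denominator Σ(z_t−z̄)² = 119.4086
r_1 = 15.5555 / 119.4086 = 0.130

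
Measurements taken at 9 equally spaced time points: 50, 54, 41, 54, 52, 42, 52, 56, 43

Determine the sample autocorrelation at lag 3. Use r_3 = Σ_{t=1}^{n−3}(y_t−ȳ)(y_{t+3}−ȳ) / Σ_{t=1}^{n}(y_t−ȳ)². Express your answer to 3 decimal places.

Mean ȳ = (50 + 54 + 41 + 54 + 52 + 42 + 52 + 56 + 43)/9 = 49.3333
Σ(y_t−ȳ)(y_{t+3}−ȳ) = (3.1111) + (12.4444) + (61.1111) + (12.4444) + (17.7778) + (46.4444) = 153.3333
Denominator Σ(y_t−ȳ)² = 266.0000
r_3 = 153.3333 / 266.0000 = 0.576

0.576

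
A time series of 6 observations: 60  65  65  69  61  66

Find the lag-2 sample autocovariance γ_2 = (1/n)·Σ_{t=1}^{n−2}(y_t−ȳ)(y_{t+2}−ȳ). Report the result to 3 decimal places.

0.963

Mean ȳ = (60 + 65 + 65 + 69 + 61 + 66)/6 = 64.3333
Σ_{t=1}^{4}(y_t−ȳ)(y_{t+2}−ȳ) = 5.7778
γ_2 = 5.7778 / 6 = 0.963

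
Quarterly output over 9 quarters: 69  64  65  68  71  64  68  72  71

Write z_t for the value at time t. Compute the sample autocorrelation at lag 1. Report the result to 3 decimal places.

0.105

Mean z̄ = (69 + 64 + 65 + 68 + 71 + 64 + 68 + 72 + 71)/9 = 68.0000
Numerator Σ_{t=1}^{8}(z_t−z̄)(z_{t+1}−z̄) = 8.0000
Denominator Σ(z_t−z̄)² = 76.0000
r_1 = 8.0000 / 76.0000 = 0.105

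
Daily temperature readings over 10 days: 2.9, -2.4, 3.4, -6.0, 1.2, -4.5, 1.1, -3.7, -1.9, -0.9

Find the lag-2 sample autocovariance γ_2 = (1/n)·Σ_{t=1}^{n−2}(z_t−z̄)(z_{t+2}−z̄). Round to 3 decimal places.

6.304

Mean z̄ = (2.9 − 2.4 + 3.4 − 6.0 + 1.2 − 4.5 + 1.1 − 3.7 − 1.9 − 0.9)/10 = -1.0800
Σ_{t=1}^{8}(z_t−z̄)(z_{t+2}−z̄) = 63.0372
γ_2 = 63.0372 / 10 = 6.304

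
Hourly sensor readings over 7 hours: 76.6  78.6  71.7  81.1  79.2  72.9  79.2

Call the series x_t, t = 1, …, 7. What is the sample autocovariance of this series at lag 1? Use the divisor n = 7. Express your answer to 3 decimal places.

Mean x̄ = (76.6 + 78.6 + 71.7 + 81.1 + 79.2 + 72.9 + 79.2)/7 = 77.0429
Σ_{t=1}^{6}(x_t−x̄)(x_{t+1}−x̄) = -39.8076
γ_1 = -39.8076 / 7 = -5.687

-5.687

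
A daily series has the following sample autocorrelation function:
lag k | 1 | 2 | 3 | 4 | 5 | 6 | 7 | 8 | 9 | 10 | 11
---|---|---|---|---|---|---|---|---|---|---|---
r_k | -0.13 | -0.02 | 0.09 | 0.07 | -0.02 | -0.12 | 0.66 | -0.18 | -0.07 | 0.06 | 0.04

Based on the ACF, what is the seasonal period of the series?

7

The largest autocorrelation is r_7 = 0.66; the remaining lags stay at or below 0.09.
The dominant spike at lag 7 indicates a seasonal period of 7.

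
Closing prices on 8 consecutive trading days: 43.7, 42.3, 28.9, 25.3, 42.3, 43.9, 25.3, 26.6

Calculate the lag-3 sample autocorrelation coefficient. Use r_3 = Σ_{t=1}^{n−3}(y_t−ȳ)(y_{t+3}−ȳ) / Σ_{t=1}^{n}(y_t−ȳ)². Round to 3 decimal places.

-0.096

Mean ȳ = (43.7 + 42.3 + 28.9 + 25.3 + 42.3 + 43.9 + 25.3 + 26.6)/8 = 34.7875
Deviations from mean: 8.9125, 7.5125, -5.8875, -9.4875, 7.5125, 9.1125, -9.4875, -8.1875
Numerator Σ_{t=1}^{5}(y_t−ȳ)(y_{t+3}−ȳ) = -53.2655
Denominator Σ(y_t−ȳ)² = 557.0688
r_3 = -53.2655 / 557.0688 = -0.096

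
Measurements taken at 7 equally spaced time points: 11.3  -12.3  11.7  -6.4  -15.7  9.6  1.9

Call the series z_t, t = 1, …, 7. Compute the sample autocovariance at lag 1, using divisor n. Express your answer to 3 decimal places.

Mean z̄ = (11.3 − 12.3 + 11.7 − 6.4 − 15.7 + 9.6 + 1.9)/7 = 0.0143
Deviations: 11.2857, -12.3143, 11.6857, -6.4143, -15.7143, 9.5857, 1.8857
Σ_{t=1}^{6}(z_t−z̄)(z_{t+1}−z̄) = -389.5931
γ_1 = -389.5931 / 7 = -55.656

-55.656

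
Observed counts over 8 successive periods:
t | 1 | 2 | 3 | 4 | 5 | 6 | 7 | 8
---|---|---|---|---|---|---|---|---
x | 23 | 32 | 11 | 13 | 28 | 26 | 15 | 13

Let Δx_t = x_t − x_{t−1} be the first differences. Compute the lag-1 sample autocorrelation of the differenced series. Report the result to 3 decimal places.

-0.246

First differences Δx: 9, -21, 2, 15, -2, -11, -2
Mean of differences = -1.4286
Numerator Σ(Δx_t−Δx̄)(Δx_{t+1}−Δx̄) = -213.3265
Denominator Σ(Δx_t−Δx̄)² = 865.7143
r_1(Δx) = -213.3265 / 865.7143 = -0.246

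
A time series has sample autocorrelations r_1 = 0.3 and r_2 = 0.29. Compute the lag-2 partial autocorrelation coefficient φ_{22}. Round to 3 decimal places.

φ_{22} = (r_2 − r_1²) / (1 − r_1²)
r_1² = (0.3)² = 0.09
Numerator = 0.29 − 0.0900 = 0.2000; denominator = 1 − 0.0900 = 0.9100
φ_{22} = 0.2000 / 0.9100 = 0.220

0.220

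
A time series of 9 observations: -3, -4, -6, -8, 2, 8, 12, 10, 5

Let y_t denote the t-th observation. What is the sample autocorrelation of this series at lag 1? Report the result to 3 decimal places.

Mean ȳ = (-3 − 4 − 6 − 8 + 2 + 8 + 12 + 10 + 5)/9 = 1.7778
Numerator Σ_{t=1}^{8}(y_t−ȳ)(y_{t+1}−ȳ) = 321.9506
Denominator Σ(y_t−ȳ)² = 433.5556
r_1 = 321.9506 / 433.5556 = 0.743

0.743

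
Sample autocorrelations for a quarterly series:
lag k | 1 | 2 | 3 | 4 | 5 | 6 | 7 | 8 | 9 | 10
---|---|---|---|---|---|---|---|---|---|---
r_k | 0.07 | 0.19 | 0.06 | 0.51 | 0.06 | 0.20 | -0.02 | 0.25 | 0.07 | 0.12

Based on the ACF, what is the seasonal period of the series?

4

The largest autocorrelation is r_4 = 0.51, with a weaker echo at lag 8 (0.25); the remaining lags stay at or below 0.20.
The dominant spike at lag 4 indicates a seasonal period of 4.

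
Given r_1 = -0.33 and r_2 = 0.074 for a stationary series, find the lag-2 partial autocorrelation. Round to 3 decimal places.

-0.039

φ_{22} = (r_2 − r_1²) / (1 − r_1²)
r_1² = (-0.33)² = 0.1089
Numerator = 0.074 − 0.1089 = -0.0349; denominator = 1 − 0.1089 = 0.8911
φ_{22} = -0.0349 / 0.8911 = -0.039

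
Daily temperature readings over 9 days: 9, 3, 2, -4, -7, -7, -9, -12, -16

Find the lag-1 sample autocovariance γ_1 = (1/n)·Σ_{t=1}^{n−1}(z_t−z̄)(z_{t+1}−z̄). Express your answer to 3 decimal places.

32.151

Mean z̄ = (9 + 3 + 2 − 4 − 7 − 7 − 9 − 12 − 16)/9 = -4.5556
Σ_{t=1}^{8}(z_t−z̄)(z_{t+1}−z̄) = 289.3580
γ_1 = 289.3580 / 9 = 32.151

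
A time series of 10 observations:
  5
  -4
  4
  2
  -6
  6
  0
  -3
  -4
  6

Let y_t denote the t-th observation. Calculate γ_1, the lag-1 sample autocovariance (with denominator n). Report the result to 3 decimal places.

Mean ȳ = (5 − 4 + 4 + 2 − 6 + 6 + 0 − 3 − 4 + 6)/10 = 0.6000
Σ_{t=1}^{9}(y_t−ȳ)(y_{t+1}−ȳ) = -85.3600
γ_1 = -85.3600 / 10 = -8.536

-8.536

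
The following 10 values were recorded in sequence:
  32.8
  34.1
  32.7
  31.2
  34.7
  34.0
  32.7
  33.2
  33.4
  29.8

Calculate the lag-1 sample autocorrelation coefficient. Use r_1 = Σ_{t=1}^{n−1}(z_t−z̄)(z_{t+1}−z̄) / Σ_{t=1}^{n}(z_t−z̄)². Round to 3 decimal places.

Mean z̄ = (32.8 + 34.1 + 32.7 + 31.2 + 34.7 + 34.0 + 32.7 + 33.2 + 33.4 + 29.8)/10 = 32.8600
Numerator Σ_{t=1}^{9}(z_t−z̄)(z_{t+1}−z̄) = -2.6696
Denominator Σ(z_t−z̄)² = 18.8040
r_1 = -2.6696 / 18.8040 = -0.142

-0.142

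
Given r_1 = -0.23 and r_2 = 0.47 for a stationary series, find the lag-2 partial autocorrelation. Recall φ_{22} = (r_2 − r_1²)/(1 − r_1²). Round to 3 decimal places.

0.440

φ_{22} = (r_2 − r_1²) / (1 − r_1²)
r_1² = (-0.23)² = 0.0529
Numerator = 0.47 − 0.0529 = 0.4171; denominator = 1 − 0.0529 = 0.9471
φ_{22} = 0.4171 / 0.9471 = 0.440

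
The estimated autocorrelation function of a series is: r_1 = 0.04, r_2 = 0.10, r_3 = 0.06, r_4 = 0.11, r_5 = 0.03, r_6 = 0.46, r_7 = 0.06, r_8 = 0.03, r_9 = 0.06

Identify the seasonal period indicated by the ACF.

6

The largest autocorrelation is r_6 = 0.46; the remaining lags stay at or below 0.11.
The dominant spike at lag 6 indicates a seasonal period of 6.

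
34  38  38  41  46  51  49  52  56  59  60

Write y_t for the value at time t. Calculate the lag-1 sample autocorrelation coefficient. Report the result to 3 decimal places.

Mean ȳ = (34 + 38 + 38 + 41 + 46 + 51 + 49 + 52 + 56 + 59 + 60)/11 = 47.6364
Numerator Σ_{t=1}^{10}(y_t−ȳ)(y_{t+1}−ȳ) = 576.1405
Denominator Σ(y_t−ȳ)² = 802.5455
r_1 = 576.1405 / 802.5455 = 0.718

0.718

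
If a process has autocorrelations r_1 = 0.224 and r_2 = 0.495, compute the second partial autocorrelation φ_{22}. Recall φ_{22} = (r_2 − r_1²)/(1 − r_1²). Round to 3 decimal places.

φ_{22} = (r_2 − r_1²) / (1 − r_1²)
r_1² = (0.224)² = 0.050176
Numerator = 0.495 − 0.0502 = 0.4448; denominator = 1 − 0.0502 = 0.9498
φ_{22} = 0.4448 / 0.9498 = 0.468

0.468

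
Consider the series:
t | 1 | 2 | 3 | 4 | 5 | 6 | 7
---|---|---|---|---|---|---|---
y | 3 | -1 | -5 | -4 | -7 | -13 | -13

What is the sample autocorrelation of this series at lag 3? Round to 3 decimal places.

-0.042

Mean ȳ = (3 − 1 − 5 − 4 − 7 − 13 − 13)/7 = -5.7143
Deviations from mean: 8.7143, 4.7143, 0.7143, 1.7143, -1.2857, -7.2857, -7.2857
Numerator Σ_{t=1}^{4}(y_t−ȳ)(y_{t+3}−ȳ) = -8.8163
Denominator Σ(y_t−ȳ)² = 209.4286
r_3 = -8.8163 / 209.4286 = -0.042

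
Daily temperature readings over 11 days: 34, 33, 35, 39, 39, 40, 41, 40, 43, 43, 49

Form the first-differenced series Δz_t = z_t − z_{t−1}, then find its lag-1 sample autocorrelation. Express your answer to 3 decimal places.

-0.306

First differences Δz: -1, 2, 4, 0, 1, 1, -1, 3, 0, 6
Mean of differences = 1.5000
Numerator Σ(Δz_t−Δz̄)(Δz_{t+1}−Δz̄) = -14.2500
Denominator Σ(Δz_t−Δz̄)² = 46.5000
r_1(Δz) = -14.2500 / 46.5000 = -0.306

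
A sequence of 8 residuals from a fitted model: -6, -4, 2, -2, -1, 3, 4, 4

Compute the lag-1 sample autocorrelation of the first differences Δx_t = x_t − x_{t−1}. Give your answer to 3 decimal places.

-0.360

First differences Δx: 2, 6, -4, 1, 4, 1, 0
Mean of differences = 1.4286
Numerator Σ(Δx_t−Δx̄)(Δx_{t+1}−Δx̄) = -21.4694
Denominator Σ(Δx_t−Δx̄)² = 59.7143
r_1(Δx) = -21.4694 / 59.7143 = -0.360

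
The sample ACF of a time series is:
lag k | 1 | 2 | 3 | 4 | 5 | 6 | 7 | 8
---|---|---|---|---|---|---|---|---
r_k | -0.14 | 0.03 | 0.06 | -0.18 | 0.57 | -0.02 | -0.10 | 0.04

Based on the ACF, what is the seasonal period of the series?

5

The largest autocorrelation is r_5 = 0.57; the remaining lags stay at or below 0.06.
The dominant spike at lag 5 indicates a seasonal period of 5.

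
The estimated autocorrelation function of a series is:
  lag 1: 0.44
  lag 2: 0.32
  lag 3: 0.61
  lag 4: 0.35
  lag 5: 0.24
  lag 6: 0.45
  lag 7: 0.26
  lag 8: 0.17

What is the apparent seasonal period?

3

The largest autocorrelation is r_3 = 0.61, with a weaker echo at lag 6 (0.45); the remaining lags stay at or below 0.44. The elevated value at lag 1 (0.44), dropping to 0.32 at lag 2, reflects decaying short-term dependence rather than seasonality.
The dominant spike at lag 3 indicates a seasonal period of 3.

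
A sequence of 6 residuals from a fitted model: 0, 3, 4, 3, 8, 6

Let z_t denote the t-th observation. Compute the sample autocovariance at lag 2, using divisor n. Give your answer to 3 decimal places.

-0.167

Mean z̄ = (0 + 3 + 4 + 3 + 8 + 6)/6 = 4.0000
Σ_{t=1}^{4}(z_t−z̄)(z_{t+2}−z̄) = -1.0000
γ_2 = -1.0000 / 6 = -0.167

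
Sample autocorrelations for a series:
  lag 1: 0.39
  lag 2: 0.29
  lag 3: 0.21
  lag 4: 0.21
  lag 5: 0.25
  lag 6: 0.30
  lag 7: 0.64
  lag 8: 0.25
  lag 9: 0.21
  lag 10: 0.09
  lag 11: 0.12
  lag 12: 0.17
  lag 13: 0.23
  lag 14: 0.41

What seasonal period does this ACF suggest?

The largest autocorrelation is r_7 = 0.64, with a weaker echo at lag 14 (0.41); the remaining lags stay at or below 0.39. The elevated value at lag 1 (0.39), dropping to 0.29 at lag 2, reflects decaying short-term dependence rather than seasonality.
The dominant spike at lag 7 indicates a seasonal period of 7.

7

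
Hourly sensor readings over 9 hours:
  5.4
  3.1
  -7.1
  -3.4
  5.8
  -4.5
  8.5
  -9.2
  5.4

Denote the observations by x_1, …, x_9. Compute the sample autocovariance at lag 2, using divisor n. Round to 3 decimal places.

Mean x̄ = (5.4 + 3.1 − 7.1 − 3.4 + 5.8 − 4.5 + 8.5 − 9.2 + 5.4)/9 = 0.4444
Σ_{t=1}^{7}(x_t−x̄)(x_{t+2}−x̄) = 61.7560
γ_2 = 61.7560 / 9 = 6.862

6.862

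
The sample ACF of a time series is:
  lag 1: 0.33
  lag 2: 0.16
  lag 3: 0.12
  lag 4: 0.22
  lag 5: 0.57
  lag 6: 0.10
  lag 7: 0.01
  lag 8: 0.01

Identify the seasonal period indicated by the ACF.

5

The largest autocorrelation is r_5 = 0.57; the remaining lags stay at or below 0.33. The elevated value at lag 1 (0.33), dropping to 0.16 at lag 2, reflects decaying short-term dependence rather than seasonality.
The dominant spike at lag 5 indicates a seasonal period of 5.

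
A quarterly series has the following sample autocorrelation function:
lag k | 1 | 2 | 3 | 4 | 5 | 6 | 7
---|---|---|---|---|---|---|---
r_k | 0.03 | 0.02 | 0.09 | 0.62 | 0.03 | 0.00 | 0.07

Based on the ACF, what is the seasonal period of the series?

4

The largest autocorrelation is r_4 = 0.62; the remaining lags stay at or below 0.09.
The dominant spike at lag 4 indicates a seasonal period of 4.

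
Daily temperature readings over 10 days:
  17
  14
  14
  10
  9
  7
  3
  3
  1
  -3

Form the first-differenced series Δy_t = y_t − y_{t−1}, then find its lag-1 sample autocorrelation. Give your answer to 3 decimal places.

First differences Δy: -3, 0, -4, -1, -2, -4, 0, -2, -4
Mean of differences = -2.2222
Numerator Σ(Δy_t−Δȳ)(Δy_{t+1}−Δȳ) = -11.8272
Denominator Σ(Δy_t−Δȳ)² = 21.5556
r_1(Δy) = -11.8272 / 21.5556 = -0.549

-0.549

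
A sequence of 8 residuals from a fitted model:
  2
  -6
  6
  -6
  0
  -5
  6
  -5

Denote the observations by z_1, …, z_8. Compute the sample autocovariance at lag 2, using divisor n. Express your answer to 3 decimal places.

12.000

Mean z̄ = (2 − 6 + 6 − 6 + 0 − 5 + 6 − 5)/8 = -1.0000
Deviations: 3.0000, -5.0000, 7.0000, -5.0000, 1.0000, -4.0000, 7.0000, -4.0000
Σ_{t=1}^{6}(z_t−z̄)(z_{t+2}−z̄) = 96.0000
γ_2 = 96.0000 / 8 = 12.000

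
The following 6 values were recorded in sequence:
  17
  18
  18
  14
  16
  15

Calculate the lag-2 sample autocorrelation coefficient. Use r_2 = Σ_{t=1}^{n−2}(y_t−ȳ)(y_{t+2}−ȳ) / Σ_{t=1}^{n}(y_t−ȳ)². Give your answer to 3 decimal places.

-0.017

Mean ȳ = (17 + 18 + 18 + 14 + 16 + 15)/6 = 16.3333
Σ(y_t−ȳ)(y_{t+2}−ȳ) = (1.1111) + (-3.8889) + (-0.5556) + (3.1111) = -0.2222
Denominator Σ(y_t−ȳ)² = 13.3333
r_2 = -0.2222 / 13.3333 = -0.017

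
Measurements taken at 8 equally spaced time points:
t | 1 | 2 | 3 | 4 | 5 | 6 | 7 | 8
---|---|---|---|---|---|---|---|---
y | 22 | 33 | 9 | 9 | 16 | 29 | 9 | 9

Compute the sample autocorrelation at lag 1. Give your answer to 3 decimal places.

-0.029

Mean ȳ = (22 + 33 + 9 + 9 + 16 + 29 + 9 + 9)/8 = 17.0000
Deviations from mean: 5.0000, 16.0000, -8.0000, -8.0000, -1.0000, 12.0000, -8.0000, -8.0000
Σ(y_t−ȳ)(y_{t+1}−ȳ) = (80.0000) + (-128.0000) + (64.0000) + (8.0000) + (-12.0000) + (-96.0000) + (64.0000) = -20.0000
Denominator Σ(y_t−ȳ)² = 682.0000
r_1 = -20.0000 / 682.0000 = -0.029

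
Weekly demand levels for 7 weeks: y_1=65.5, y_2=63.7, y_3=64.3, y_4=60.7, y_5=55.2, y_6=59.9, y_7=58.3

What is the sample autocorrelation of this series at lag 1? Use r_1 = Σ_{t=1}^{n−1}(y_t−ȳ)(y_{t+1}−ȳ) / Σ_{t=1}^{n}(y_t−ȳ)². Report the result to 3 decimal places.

Mean ȳ = (65.5 + 63.7 + 64.3 + 60.7 + 55.2 + 59.9 + 58.3)/7 = 61.0857
Deviations from mean: 4.4143, 2.6143, 3.2143, -0.3857, -5.8857, -1.1857, -2.7857
Numerator Σ_{t=1}^{6}(y_t−ȳ)(y_{t+1}−ȳ) = 31.2555
Denominator Σ(y_t−ȳ)² = 80.6086
r_1 = 31.2555 / 80.6086 = 0.388

0.388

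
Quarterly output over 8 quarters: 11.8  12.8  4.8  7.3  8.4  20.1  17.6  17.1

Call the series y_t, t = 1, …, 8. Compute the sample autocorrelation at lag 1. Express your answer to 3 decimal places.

0.431

Mean ȳ = (11.8 + 12.8 + 4.8 + 7.3 + 8.4 + 20.1 + 17.6 + 17.1)/8 = 12.4875
Σ(y_t−ȳ)(y_{t+1}−ȳ) = (-0.2148) + (-2.4023) + (39.8789) + (21.2039) + (-31.1161) + (38.9189) + (23.5814) = 89.8498
Denominator Σ(y_t−ȳ)² = 208.6488
r_1 = 89.8498 / 208.6488 = 0.431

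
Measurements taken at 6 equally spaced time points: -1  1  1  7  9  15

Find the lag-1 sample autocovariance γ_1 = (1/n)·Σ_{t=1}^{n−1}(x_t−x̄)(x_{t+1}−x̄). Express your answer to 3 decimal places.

13.426

Mean x̄ = (-1 + 1 + 1 + 7 + 9 + 15)/6 = 5.3333
Σ_{t=1}^{5}(x_t−x̄)(x_{t+1}−x̄) = 80.5556
γ_1 = 80.5556 / 6 = 13.426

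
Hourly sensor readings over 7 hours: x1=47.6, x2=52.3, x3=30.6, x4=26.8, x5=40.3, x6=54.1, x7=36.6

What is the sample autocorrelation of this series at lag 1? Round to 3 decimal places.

Mean x̄ = (47.6 + 52.3 + 30.6 + 26.8 + 40.3 + 54.1 + 36.6)/7 = 41.1857
Numerator Σ_{t=1}^{6}(x_t−x̄)(x_{t+1}−x̄) = 48.0027
Denominator Σ(x_t−x̄)² = 672.2686
r_1 = 48.0027 / 672.2686 = 0.071

0.071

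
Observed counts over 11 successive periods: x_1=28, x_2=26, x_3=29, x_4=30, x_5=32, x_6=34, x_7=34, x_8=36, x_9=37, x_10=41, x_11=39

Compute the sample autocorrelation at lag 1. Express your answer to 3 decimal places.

Mean x̄ = (28 + 26 + 29 + 30 + 32 + 34 + 34 + 36 + 37 + 41 + 39)/11 = 33.2727
Numerator Σ_{t=1}^{10}(x_t−x̄)(x_{t+1}−x̄) = 172.3802
Denominator Σ(x_t−x̄)² = 226.1818
r_1 = 172.3802 / 226.1818 = 0.762

0.762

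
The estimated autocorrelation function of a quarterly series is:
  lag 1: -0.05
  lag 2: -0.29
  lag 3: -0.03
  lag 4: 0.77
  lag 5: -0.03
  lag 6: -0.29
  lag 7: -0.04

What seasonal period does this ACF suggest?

4

The largest autocorrelation is r_4 = 0.77; the remaining lags stay at or below -0.03.
The dominant spike at lag 4 indicates a seasonal period of 4.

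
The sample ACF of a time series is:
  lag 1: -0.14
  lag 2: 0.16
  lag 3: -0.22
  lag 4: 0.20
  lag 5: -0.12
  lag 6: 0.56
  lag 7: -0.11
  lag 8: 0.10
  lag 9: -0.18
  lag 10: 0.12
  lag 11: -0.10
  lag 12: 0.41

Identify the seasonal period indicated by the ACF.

6

The largest autocorrelation is r_6 = 0.56, with a weaker echo at lag 12 (0.41); the remaining lags stay at or below 0.20.
The dominant spike at lag 6 indicates a seasonal period of 6.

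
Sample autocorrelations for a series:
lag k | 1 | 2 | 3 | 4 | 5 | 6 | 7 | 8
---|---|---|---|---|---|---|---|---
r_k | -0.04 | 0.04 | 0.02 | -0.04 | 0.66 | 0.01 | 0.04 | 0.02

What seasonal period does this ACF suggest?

The largest autocorrelation is r_5 = 0.66; the remaining lags stay at or below 0.04.
The dominant spike at lag 5 indicates a seasonal period of 5.

5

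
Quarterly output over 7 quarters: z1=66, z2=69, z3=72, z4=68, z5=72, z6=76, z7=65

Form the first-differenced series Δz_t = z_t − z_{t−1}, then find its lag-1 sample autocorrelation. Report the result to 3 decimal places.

-0.245

First differences Δz: 3, 3, -4, 4, 4, -11
Mean of differences = -0.1667
Numerator Σ(Δz_t−Δz̄)(Δz_{t+1}−Δz̄) = -45.8611
Denominator Σ(Δz_t−Δz̄)² = 186.8333
r_1(Δz) = -45.8611 / 186.8333 = -0.245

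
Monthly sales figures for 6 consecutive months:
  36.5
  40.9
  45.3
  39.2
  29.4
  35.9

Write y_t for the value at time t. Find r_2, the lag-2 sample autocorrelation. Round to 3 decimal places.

-0.499

Mean ȳ = (36.5 + 40.9 + 45.3 + 39.2 + 29.4 + 35.9)/6 = 37.8667
Deviations from mean: -1.3667, 3.0333, 7.4333, 1.3333, -8.4667, -1.9667
Σ(y_t−ȳ)(y_{t+2}−ȳ) = (-10.1589) + (4.0444) + (-62.9356) + (-2.6222) = -71.6722
Denominator Σ(y_t−ȳ)² = 143.6533
r_2 = -71.6722 / 143.6533 = -0.499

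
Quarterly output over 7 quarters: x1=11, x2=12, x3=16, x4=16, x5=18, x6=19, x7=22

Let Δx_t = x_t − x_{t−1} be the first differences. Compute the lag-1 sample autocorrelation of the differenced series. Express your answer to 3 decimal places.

-0.664

First differences Δx: 1, 4, 0, 2, 1, 3
Mean of differences = 1.8333
Numerator Σ(Δx_t−Δx̄)(Δx_{t+1}−Δx̄) = -7.1944
Denominator Σ(Δx_t−Δx̄)² = 10.8333
r_1(Δx) = -7.1944 / 10.8333 = -0.664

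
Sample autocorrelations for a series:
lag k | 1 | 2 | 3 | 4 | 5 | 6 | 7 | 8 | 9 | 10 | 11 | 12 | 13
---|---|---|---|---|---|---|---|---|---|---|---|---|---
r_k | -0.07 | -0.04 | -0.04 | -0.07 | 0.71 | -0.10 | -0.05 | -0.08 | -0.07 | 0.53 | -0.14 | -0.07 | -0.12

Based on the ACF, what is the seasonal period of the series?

5

The largest autocorrelation is r_5 = 0.71, with a weaker echo at lag 10 (0.53); the remaining lags stay at or below -0.04.
The dominant spike at lag 5 indicates a seasonal period of 5.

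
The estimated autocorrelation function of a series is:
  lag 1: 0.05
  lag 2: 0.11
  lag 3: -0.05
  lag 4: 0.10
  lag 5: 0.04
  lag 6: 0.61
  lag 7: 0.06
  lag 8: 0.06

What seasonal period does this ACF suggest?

The largest autocorrelation is r_6 = 0.61; the remaining lags stay at or below 0.11.
The dominant spike at lag 6 indicates a seasonal period of 6.

6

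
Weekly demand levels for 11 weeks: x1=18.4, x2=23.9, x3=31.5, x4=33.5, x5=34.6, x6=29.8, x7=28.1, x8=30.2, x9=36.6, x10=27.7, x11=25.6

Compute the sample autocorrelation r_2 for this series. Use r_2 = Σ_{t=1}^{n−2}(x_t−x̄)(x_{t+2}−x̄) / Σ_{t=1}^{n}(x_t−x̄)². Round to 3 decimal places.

Mean x̄ = (18.4 + 23.9 + 31.5 + 33.5 + 34.6 + 29.8 + 28.1 + 30.2 + 36.6 + 27.7 + 25.6)/11 = 29.0818
Numerator Σ_{t=1}^{9}(x_t−x̄)(x_{t+2}−x̄) = -71.9261
Denominator Σ(x_t−x̄)² = 270.0564
r_2 = -71.9261 / 270.0564 = -0.266

-0.266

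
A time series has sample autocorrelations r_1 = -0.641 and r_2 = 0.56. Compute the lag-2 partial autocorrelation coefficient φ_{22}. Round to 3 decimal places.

0.253

φ_{22} = (r_2 − r_1²) / (1 − r_1²)
r_1² = (-0.641)² = 0.410881
Numerator = 0.56 − 0.4109 = 0.1491; denominator = 1 − 0.4109 = 0.5891
φ_{22} = 0.1491 / 0.5891 = 0.253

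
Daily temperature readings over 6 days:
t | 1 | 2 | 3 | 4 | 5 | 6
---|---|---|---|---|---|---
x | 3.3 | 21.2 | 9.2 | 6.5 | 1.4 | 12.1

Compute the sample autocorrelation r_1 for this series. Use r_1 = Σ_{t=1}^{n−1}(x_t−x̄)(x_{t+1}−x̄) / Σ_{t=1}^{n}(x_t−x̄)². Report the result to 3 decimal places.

-0.283

Mean x̄ = (3.3 + 21.2 + 9.2 + 6.5 + 1.4 + 12.1)/6 = 8.9500
Deviations from mean: -5.6500, 12.2500, 0.2500, -2.4500, -7.5500, 3.1500
Σ(x_t−x̄)(x_{t+1}−x̄) = (-69.2125) + (3.0625) + (-0.6125) + (18.4975) + (-23.7825) = -72.0475
Denominator Σ(x_t−x̄)² = 254.9750
r_1 = -72.0475 / 254.9750 = -0.283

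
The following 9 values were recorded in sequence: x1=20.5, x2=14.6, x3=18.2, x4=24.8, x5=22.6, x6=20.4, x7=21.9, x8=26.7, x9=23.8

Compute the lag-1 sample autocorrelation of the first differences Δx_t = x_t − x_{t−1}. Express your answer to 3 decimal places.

First differences Δx: -5.9, 3.6, 6.6, -2.2, -2.2, 1.5, 4.8, -2.9
Mean of differences = 0.4125
Numerator Σ(Δx_t−Δx̄)(Δx_{t+1}−Δx̄) = -22.3414
Denominator Σ(Δx_t−Δx̄)² = 133.3488
r_1(Δx) = -22.3414 / 133.3488 = -0.168

-0.168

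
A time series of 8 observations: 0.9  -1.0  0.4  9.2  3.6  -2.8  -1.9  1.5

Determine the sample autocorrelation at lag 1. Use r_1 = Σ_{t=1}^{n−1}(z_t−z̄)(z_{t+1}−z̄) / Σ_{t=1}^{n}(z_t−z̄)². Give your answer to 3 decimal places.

0.169

Mean z̄ = (0.9 − 1.0 + 0.4 + 9.2 + 3.6 − 2.8 − 1.9 + 1.5)/8 = 1.2375
Σ(z_t−z̄)(z_{t+1}−z̄) = (0.7552) + (1.8739) + (-6.6686) + (18.8114) + (-9.5386) + (12.6677) + (-0.8236) = 17.0773
Denominator Σ(z_t−z̄)² = 101.0188
r_1 = 17.0773 / 101.0188 = 0.169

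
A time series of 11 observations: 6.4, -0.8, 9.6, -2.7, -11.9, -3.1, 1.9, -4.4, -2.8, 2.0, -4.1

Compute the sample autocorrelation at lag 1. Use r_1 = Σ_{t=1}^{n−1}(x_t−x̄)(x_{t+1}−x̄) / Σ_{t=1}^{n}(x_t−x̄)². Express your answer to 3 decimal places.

Mean x̄ = (6.4 − 0.8 + 9.6 − 2.7 − 11.9 − 3.1 + 1.9 − 4.4 − 2.8 + 2.0 − 4.1)/11 = -0.9000
Numerator Σ_{t=1}^{10}(x_t−x̄)(x_{t+1}−x̄) = 2.7800
Denominator Σ(x_t−x̄)² = 334.9800
r_1 = 2.7800 / 334.9800 = 0.008

0.008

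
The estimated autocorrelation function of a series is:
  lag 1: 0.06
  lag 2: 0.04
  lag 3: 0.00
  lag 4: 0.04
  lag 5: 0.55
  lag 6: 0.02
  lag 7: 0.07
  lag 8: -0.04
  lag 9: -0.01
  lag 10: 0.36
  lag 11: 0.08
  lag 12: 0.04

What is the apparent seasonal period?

The largest autocorrelation is r_5 = 0.55, with a weaker echo at lag 10 (0.36); the remaining lags stay at or below 0.08.
The dominant spike at lag 5 indicates a seasonal period of 5.

5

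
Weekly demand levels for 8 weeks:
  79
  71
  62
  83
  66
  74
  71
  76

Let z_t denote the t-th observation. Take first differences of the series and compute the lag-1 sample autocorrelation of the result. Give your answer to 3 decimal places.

First differences Δz: -8, -9, 21, -17, 8, -3, 5
Mean of differences = -0.4286
Numerator Σ(Δz_t−Δz̄)(Δz_{t+1}−Δz̄) = -649.1837
Denominator Σ(Δz_t−Δz̄)² = 971.7143
r_1(Δz) = -649.1837 / 971.7143 = -0.668

-0.668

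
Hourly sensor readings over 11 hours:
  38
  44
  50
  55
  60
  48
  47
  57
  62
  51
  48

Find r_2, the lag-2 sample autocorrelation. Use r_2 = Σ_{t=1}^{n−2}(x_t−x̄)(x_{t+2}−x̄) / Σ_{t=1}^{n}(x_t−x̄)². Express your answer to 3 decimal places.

-0.326

Mean x̄ = (38 + 44 + 50 + 55 + 60 + 48 + 47 + 57 + 62 + 51 + 48)/11 = 50.9091
Numerator Σ_{t=1}^{9}(x_t−x̄)(x_{t+2}−x̄) = -165.0165
Denominator Σ(x_t−x̄)² = 506.9091
r_2 = -165.0165 / 506.9091 = -0.326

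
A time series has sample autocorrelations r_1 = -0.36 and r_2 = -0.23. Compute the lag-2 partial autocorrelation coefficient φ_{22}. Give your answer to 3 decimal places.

φ_{22} = (r_2 − r_1²) / (1 − r_1²)
r_1² = (-0.36)² = 0.1296
Numerator = -0.23 − 0.1296 = -0.3596; denominator = 1 − 0.1296 = 0.8704
φ_{22} = -0.3596 / 0.8704 = -0.413

-0.413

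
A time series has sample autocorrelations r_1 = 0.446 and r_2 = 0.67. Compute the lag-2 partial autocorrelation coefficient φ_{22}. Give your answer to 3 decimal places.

0.588

φ_{22} = (r_2 − r_1²) / (1 − r_1²)
r_1² = (0.446)² = 0.198916
Numerator = 0.67 − 0.1989 = 0.4711; denominator = 1 − 0.1989 = 0.8011
φ_{22} = 0.4711 / 0.8011 = 0.588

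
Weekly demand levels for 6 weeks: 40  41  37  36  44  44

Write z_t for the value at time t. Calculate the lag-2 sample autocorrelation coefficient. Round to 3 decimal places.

-0.521

Mean z̄ = (40 + 41 + 37 + 36 + 44 + 44)/6 = 40.3333
Σ(z_t−z̄)(z_{t+2}−z̄) = (1.1111) + (-2.8889) + (-12.2222) + (-15.8889) = -29.8889
Denominator Σ(z_t−z̄)² = 57.3333
r_2 = -29.8889 / 57.3333 = -0.521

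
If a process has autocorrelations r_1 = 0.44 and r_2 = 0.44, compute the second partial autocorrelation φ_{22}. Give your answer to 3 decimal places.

φ_{22} = (r_2 − r_1²) / (1 − r_1²)
r_1² = (0.44)² = 0.1936
Numerator = 0.44 − 0.1936 = 0.2464; denominator = 1 − 0.1936 = 0.8064
φ_{22} = 0.2464 / 0.8064 = 0.306

0.306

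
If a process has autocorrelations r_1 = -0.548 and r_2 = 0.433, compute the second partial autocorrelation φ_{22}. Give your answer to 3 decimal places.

0.190

φ_{22} = (r_2 − r_1²) / (1 − r_1²)
r_1² = (-0.548)² = 0.300304
Numerator = 0.433 − 0.3003 = 0.1327; denominator = 1 − 0.3003 = 0.6997
φ_{22} = 0.1327 / 0.6997 = 0.190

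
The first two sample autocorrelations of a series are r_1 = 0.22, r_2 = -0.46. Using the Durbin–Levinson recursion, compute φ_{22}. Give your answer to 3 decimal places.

-0.534

φ_{22} = (r_2 − r_1²) / (1 − r_1²)
r_1² = (0.22)² = 0.0484
Numerator = -0.46 − 0.0484 = -0.5084; denominator = 1 − 0.0484 = 0.9516
φ_{22} = -0.5084 / 0.9516 = -0.534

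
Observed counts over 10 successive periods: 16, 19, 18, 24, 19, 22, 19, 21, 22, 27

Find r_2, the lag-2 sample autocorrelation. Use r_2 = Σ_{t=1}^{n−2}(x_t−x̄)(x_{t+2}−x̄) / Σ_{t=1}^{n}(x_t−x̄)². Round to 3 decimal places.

Mean x̄ = (16 + 19 + 18 + 24 + 19 + 22 + 19 + 21 + 22 + 27)/10 = 20.7000
Numerator Σ_{t=1}^{8}(x_t−x̄)(x_{t+2}−x̄) = 18.9200
Denominator Σ(x_t−x̄)² = 92.1000
r_2 = 18.9200 / 92.1000 = 0.205

0.205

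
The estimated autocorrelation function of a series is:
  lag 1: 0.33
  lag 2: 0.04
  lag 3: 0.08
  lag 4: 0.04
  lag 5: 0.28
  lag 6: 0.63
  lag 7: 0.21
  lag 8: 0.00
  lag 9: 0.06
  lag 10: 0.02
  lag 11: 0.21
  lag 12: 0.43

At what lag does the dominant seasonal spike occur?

6

The largest autocorrelation is r_6 = 0.63, with a weaker echo at lag 12 (0.43); the remaining lags stay at or below 0.33. The elevated value at lag 1 (0.33), dropping to 0.04 at lag 2, reflects decaying short-term dependence rather than seasonality.
The dominant spike at lag 6 indicates a seasonal period of 6.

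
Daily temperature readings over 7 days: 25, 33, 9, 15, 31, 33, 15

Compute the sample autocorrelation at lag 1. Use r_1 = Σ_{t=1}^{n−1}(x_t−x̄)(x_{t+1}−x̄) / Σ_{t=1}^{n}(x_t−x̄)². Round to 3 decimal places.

-0.122

Mean x̄ = (25 + 33 + 9 + 15 + 31 + 33 + 15)/7 = 23.0000
Σ(x_t−x̄)(x_{t+1}−x̄) = (20.0000) + (-140.0000) + (112.0000) + (-64.0000) + (80.0000) + (-80.0000) = -72.0000
Denominator Σ(x_t−x̄)² = 592.0000
r_1 = -72.0000 / 592.0000 = -0.122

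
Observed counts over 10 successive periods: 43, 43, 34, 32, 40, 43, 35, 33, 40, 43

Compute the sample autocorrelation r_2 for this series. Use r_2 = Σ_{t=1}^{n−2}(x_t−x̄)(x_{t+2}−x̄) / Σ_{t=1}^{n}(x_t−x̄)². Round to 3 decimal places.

-0.757

Mean x̄ = (43 + 43 + 34 + 32 + 40 + 43 + 35 + 33 + 40 + 43)/10 = 38.6000
Numerator Σ_{t=1}^{8}(x_t−x̄)(x_{t+2}−x̄) = -144.1200
Denominator Σ(x_t−x̄)² = 190.4000
r_2 = -144.1200 / 190.4000 = -0.757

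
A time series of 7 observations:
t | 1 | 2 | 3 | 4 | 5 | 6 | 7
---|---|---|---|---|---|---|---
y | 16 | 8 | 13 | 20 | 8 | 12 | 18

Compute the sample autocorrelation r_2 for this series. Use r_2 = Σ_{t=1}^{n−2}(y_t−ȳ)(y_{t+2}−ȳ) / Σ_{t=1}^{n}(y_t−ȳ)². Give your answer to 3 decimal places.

Mean ȳ = (16 + 8 + 13 + 20 + 8 + 12 + 18)/7 = 13.5714
Deviations from mean: 2.4286, -5.5714, -0.5714, 6.4286, -5.5714, -1.5714, 4.4286
Σ(y_t−ȳ)(y_{t+2}−ȳ) = (-1.3878) + (-35.8163) + (3.1837) + (-10.1020) + (-24.6735) = -68.7959
Denominator Σ(y_t−ȳ)² = 131.7143
r_2 = -68.7959 / 131.7143 = -0.522

-0.522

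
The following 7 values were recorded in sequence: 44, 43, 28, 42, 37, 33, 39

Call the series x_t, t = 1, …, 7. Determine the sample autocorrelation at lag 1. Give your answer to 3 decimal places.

Mean x̄ = (44 + 43 + 28 + 42 + 37 + 33 + 39)/7 = 38.0000
Deviations from mean: 6.0000, 5.0000, -10.0000, 4.0000, -1.0000, -5.0000, 1.0000
Numerator Σ_{t=1}^{6}(x_t−x̄)(x_{t+1}−x̄) = -64.0000
Denominator Σ(x_t−x̄)² = 204.0000
r_1 = -64.0000 / 204.0000 = -0.314

-0.314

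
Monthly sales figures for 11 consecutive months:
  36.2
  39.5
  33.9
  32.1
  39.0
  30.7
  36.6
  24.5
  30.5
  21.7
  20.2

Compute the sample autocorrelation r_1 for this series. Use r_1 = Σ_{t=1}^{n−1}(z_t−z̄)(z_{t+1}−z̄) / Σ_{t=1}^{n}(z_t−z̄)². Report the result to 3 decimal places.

0.324

Mean z̄ = (36.2 + 39.5 + 33.9 + 32.1 + 39.0 + 30.7 + 36.6 + 24.5 + 30.5 + 21.7 + 20.2)/11 = 31.3545
Numerator Σ_{t=1}^{10}(z_t−z̄)(z_{t+1}−z̄) = 145.2061
Denominator Σ(z_t−z̄)² = 448.6073
r_1 = 145.2061 / 448.6073 = 0.324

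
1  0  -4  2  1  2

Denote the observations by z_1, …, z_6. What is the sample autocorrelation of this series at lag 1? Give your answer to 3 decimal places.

-0.149

Mean z̄ = (1 + 0 − 4 + 2 + 1 + 2)/6 = 0.3333
Deviations from mean: 0.6667, -0.3333, -4.3333, 1.6667, 0.6667, 1.6667
Σ(z_t−z̄)(z_{t+1}−z̄) = (-0.2222) + (1.4444) + (-7.2222) + (1.1111) + (1.1111) = -3.7778
Denominator Σ(z_t−z̄)² = 25.3333
r_1 = -3.7778 / 25.3333 = -0.149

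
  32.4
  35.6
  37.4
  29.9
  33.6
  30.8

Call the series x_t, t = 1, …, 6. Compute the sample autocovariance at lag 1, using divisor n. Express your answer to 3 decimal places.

Mean x̄ = (32.4 + 35.6 + 37.4 + 29.9 + 33.6 + 30.8)/6 = 33.2833
Deviations: -0.8833, 2.3167, 4.1167, -3.3833, 0.3167, -2.4833
Σ_{t=1}^{5}(x_t−x̄)(x_{t+1}−x̄) = -8.2953
γ_1 = -8.2953 / 6 = -1.383

-1.383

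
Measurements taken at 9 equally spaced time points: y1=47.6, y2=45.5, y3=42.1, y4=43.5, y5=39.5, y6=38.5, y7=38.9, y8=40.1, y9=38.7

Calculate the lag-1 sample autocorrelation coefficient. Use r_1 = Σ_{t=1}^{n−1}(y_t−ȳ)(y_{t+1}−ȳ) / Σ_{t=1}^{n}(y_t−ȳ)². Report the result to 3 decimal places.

0.524

Mean ȳ = (47.6 + 45.5 + 42.1 + 43.5 + 39.5 + 38.5 + 38.9 + 40.1 + 38.7)/9 = 41.6000
Numerator Σ_{t=1}^{8}(y_t−ȳ)(y_{t+1}−ȳ) = 45.5900
Denominator Σ(y_t−ȳ)² = 87.0400
r_1 = 45.5900 / 87.0400 = 0.524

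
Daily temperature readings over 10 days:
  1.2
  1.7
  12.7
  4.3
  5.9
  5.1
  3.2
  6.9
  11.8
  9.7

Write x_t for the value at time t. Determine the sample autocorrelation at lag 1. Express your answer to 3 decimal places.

Mean x̄ = (1.2 + 1.7 + 12.7 + 4.3 + 5.9 + 5.1 + 3.2 + 6.9 + 11.8 + 9.7)/10 = 6.2500
Numerator Σ_{t=1}^{9}(x_t−x̄)(x_{t+1}−x̄) = 6.4175
Denominator Σ(x_t−x̄)² = 145.4850
r_1 = 6.4175 / 145.4850 = 0.044

0.044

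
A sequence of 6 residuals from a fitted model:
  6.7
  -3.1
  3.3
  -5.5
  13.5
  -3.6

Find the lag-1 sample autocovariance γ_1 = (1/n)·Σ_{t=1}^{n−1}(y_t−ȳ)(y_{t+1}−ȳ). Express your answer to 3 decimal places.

Mean ȳ = (6.7 − 3.1 + 3.3 − 5.5 + 13.5 − 3.6)/6 = 1.8833
Deviations: 4.8167, -4.9833, 1.4167, -7.3833, 11.6167, -5.4833
Σ_{t=1}^{5}(y_t−ȳ)(y_{t+1}−ȳ) = -190.9903
γ_1 = -190.9903 / 6 = -31.832

-31.832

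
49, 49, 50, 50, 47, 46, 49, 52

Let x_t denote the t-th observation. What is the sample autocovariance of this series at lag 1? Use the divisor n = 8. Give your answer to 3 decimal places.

0.625

Mean x̄ = (49 + 49 + 50 + 50 + 47 + 46 + 49 + 52)/8 = 49.0000
Deviations: 0.0000, 0.0000, 1.0000, 1.0000, -2.0000, -3.0000, 0.0000, 3.0000
Σ_{t=1}^{7}(x_t−x̄)(x_{t+1}−x̄) = 5.0000
γ_1 = 5.0000 / 8 = 0.625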